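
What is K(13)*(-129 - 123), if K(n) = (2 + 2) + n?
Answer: -4284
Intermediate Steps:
K(n) = 4 + n
K(13)*(-129 - 123) = (4 + 13)*(-129 - 123) = 17*(-252) = -4284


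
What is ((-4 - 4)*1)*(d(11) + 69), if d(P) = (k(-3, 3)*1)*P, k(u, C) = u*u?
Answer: -1344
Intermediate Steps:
k(u, C) = u²
d(P) = 9*P (d(P) = ((-3)²*1)*P = (9*1)*P = 9*P)
((-4 - 4)*1)*(d(11) + 69) = ((-4 - 4)*1)*(9*11 + 69) = (-8*1)*(99 + 69) = -8*168 = -1344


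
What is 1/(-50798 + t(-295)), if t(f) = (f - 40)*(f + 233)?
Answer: -1/30028 ≈ -3.3302e-5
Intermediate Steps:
t(f) = (-40 + f)*(233 + f)
1/(-50798 + t(-295)) = 1/(-50798 + (-9320 + (-295)**2 + 193*(-295))) = 1/(-50798 + (-9320 + 87025 - 56935)) = 1/(-50798 + 20770) = 1/(-30028) = -1/30028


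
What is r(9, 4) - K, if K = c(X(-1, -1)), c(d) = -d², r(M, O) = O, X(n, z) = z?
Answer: 5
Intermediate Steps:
K = -1 (K = -1*(-1)² = -1*1 = -1)
r(9, 4) - K = 4 - 1*(-1) = 4 + 1 = 5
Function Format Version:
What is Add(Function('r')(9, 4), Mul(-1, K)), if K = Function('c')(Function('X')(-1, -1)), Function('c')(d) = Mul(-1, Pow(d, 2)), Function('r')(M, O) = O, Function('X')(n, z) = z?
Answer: 5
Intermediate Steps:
K = -1 (K = Mul(-1, Pow(-1, 2)) = Mul(-1, 1) = -1)
Add(Function('r')(9, 4), Mul(-1, K)) = Add(4, Mul(-1, -1)) = Add(4, 1) = 5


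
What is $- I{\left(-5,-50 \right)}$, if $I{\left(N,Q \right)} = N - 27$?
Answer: $32$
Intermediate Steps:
$I{\left(N,Q \right)} = -27 + N$ ($I{\left(N,Q \right)} = N - 27 = -27 + N$)
$- I{\left(-5,-50 \right)} = - (-27 - 5) = \left(-1\right) \left(-32\right) = 32$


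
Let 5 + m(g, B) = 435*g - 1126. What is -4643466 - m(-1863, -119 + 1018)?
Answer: -3831930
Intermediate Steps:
m(g, B) = -1131 + 435*g (m(g, B) = -5 + (435*g - 1126) = -5 + (-1126 + 435*g) = -1131 + 435*g)
-4643466 - m(-1863, -119 + 1018) = -4643466 - (-1131 + 435*(-1863)) = -4643466 - (-1131 - 810405) = -4643466 - 1*(-811536) = -4643466 + 811536 = -3831930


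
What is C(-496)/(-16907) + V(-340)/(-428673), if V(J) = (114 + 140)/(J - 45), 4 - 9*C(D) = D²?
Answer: 136705855046/84555034795 ≈ 1.6168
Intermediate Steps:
C(D) = 4/9 - D²/9
V(J) = 254/(-45 + J)
C(-496)/(-16907) + V(-340)/(-428673) = (4/9 - ⅑*(-496)²)/(-16907) + (254/(-45 - 340))/(-428673) = (4/9 - ⅑*246016)*(-1/16907) + (254/(-385))*(-1/428673) = (4/9 - 246016/9)*(-1/16907) + (254*(-1/385))*(-1/428673) = -82004/3*(-1/16907) - 254/385*(-1/428673) = 82004/50721 + 254/165039105 = 136705855046/84555034795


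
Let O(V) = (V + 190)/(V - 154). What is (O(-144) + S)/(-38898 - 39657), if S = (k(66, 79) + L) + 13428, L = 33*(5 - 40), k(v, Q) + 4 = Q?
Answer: -1839829/11704695 ≈ -0.15719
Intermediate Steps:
k(v, Q) = -4 + Q
L = -1155 (L = 33*(-35) = -1155)
O(V) = (190 + V)/(-154 + V)
S = 12348 (S = ((-4 + 79) - 1155) + 13428 = (75 - 1155) + 13428 = -1080 + 13428 = 12348)
(O(-144) + S)/(-38898 - 39657) = ((190 - 144)/(-154 - 144) + 12348)/(-38898 - 39657) = (46/(-298) + 12348)/(-78555) = (-1/298*46 + 12348)*(-1/78555) = (-23/149 + 12348)*(-1/78555) = (1839829/149)*(-1/78555) = -1839829/11704695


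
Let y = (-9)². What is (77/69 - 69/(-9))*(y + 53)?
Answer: 27068/23 ≈ 1176.9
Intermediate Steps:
y = 81
(77/69 - 69/(-9))*(y + 53) = (77/69 - 69/(-9))*(81 + 53) = (77*(1/69) - 69*(-⅑))*134 = (77/69 + 23/3)*134 = (202/23)*134 = 27068/23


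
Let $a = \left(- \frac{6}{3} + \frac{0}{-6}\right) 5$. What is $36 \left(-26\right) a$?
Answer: $9360$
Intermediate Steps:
$a = -10$ ($a = \left(\left(-6\right) \frac{1}{3} + 0 \left(- \frac{1}{6}\right)\right) 5 = \left(-2 + 0\right) 5 = \left(-2\right) 5 = -10$)
$36 \left(-26\right) a = 36 \left(-26\right) \left(-10\right) = \left(-936\right) \left(-10\right) = 9360$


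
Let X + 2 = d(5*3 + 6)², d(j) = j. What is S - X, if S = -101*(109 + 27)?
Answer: -14175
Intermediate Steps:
X = 439 (X = -2 + (5*3 + 6)² = -2 + (15 + 6)² = -2 + 21² = -2 + 441 = 439)
S = -13736 (S = -101*136 = -13736)
S - X = -13736 - 1*439 = -13736 - 439 = -14175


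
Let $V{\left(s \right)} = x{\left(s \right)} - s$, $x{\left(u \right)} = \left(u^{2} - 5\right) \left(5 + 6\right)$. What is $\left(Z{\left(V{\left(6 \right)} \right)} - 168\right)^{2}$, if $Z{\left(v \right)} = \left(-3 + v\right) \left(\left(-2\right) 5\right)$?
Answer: $12166144$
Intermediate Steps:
$x{\left(u \right)} = -55 + 11 u^{2}$ ($x{\left(u \right)} = \left(-5 + u^{2}\right) 11 = -55 + 11 u^{2}$)
$V{\left(s \right)} = -55 - s + 11 s^{2}$ ($V{\left(s \right)} = \left(-55 + 11 s^{2}\right) - s = -55 - s + 11 s^{2}$)
$Z{\left(v \right)} = 30 - 10 v$ ($Z{\left(v \right)} = \left(-3 + v\right) \left(-10\right) = 30 - 10 v$)
$\left(Z{\left(V{\left(6 \right)} \right)} - 168\right)^{2} = \left(\left(30 - 10 \left(-55 - 6 + 11 \cdot 6^{2}\right)\right) - 168\right)^{2} = \left(\left(30 - 10 \left(-55 - 6 + 11 \cdot 36\right)\right) - 168\right)^{2} = \left(\left(30 - 10 \left(-55 - 6 + 396\right)\right) - 168\right)^{2} = \left(\left(30 - 3350\right) - 168\right)^{2} = \left(-3320 - 168\right)^{2} = \left(-3488\right)^{2} = 12166144$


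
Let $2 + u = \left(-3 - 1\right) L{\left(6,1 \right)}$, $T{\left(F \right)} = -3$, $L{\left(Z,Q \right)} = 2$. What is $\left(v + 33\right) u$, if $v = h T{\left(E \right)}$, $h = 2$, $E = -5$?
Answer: $-270$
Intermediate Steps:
$u = -10$ ($u = -2 + \left(-3 - 1\right) 2 = -2 - 8 = -10$)
$v = -6$ ($v = 2 \left(-3\right) = -6$)
$\left(v + 33\right) u = \left(-6 + 33\right) \left(-10\right) = 27 \left(-10\right) = -270$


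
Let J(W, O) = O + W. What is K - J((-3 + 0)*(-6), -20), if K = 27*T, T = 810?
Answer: 21872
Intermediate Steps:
K = 21870 (K = 27*810 = 21870)
K - J((-3 + 0)*(-6), -20) = 21870 - (-20 + (-3 + 0)*(-6)) = 21870 - (-20 - 3*(-6)) = 21870 - (-20 + 18) = 21870 - 1*(-2) = 21870 + 2 = 21872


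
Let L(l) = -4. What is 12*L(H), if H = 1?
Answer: -48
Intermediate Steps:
12*L(H) = 12*(-4) = -48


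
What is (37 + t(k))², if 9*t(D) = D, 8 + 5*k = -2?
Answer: 109561/81 ≈ 1352.6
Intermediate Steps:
k = -2 (k = -8/5 + (⅕)*(-2) = -8/5 - ⅖ = -2)
t(D) = D/9
(37 + t(k))² = (37 + (⅑)*(-2))² = (37 - 2/9)² = (331/9)² = 109561/81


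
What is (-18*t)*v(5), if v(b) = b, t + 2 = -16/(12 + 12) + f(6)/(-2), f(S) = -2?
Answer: 150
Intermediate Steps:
t = -5/3 (t = -2 + (-16/(12 + 12) - 2/(-2)) = -2 + (-16/24 - 2*(-½)) = -2 + (-16*1/24 + 1) = -2 + (-⅔ + 1) = -2 + ⅓ = -5/3 ≈ -1.6667)
(-18*t)*v(5) = -18*(-5/3)*5 = 30*5 = 150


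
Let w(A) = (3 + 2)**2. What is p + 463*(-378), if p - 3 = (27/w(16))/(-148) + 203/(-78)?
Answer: -25254463903/144300 ≈ -1.7501e+5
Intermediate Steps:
w(A) = 25 (w(A) = 5**2 = 25)
p = 56297/144300 (p = 3 + ((27/25)/(-148) + 203/(-78)) = 3 + ((27*(1/25))*(-1/148) + 203*(-1/78)) = 3 + ((27/25)*(-1/148) - 203/78) = 3 + (-27/3700 - 203/78) = 3 - 376603/144300 = 56297/144300 ≈ 0.39014)
p + 463*(-378) = 56297/144300 + 463*(-378) = 56297/144300 - 175014 = -25254463903/144300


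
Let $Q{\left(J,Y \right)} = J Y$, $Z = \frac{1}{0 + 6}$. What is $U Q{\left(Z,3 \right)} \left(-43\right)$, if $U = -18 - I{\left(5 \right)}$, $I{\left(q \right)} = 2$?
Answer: $430$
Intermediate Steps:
$Z = \frac{1}{6} \approx 0.16667$
$U = -20$ ($U = -18 - 2 = -20$)
$U Q{\left(Z,3 \right)} \left(-43\right) = - 20 \cdot \frac{1}{6} \cdot 3 \left(-43\right) = \left(-20\right) \frac{1}{2} \left(-43\right) = \left(-10\right) \left(-43\right) = 430$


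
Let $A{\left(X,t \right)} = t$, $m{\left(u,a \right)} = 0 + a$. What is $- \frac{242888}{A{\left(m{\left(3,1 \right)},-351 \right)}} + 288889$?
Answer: $\frac{101642927}{351} \approx 2.8958 \cdot 10^{5}$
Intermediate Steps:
$m{\left(u,a \right)} = a$
$- \frac{242888}{A{\left(m{\left(3,1 \right)},-351 \right)}} + 288889 = - \frac{242888}{-351} + 288889 = \left(-242888\right) \left(- \frac{1}{351}\right) + 288889 = \frac{242888}{351} + 288889 = \frac{101642927}{351}$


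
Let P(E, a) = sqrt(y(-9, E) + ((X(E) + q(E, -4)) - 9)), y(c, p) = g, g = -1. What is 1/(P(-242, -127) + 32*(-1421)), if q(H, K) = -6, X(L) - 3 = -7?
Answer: -11368/516925701 - I*sqrt(5)/1033851402 ≈ -2.1992e-5 - 2.1629e-9*I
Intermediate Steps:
X(L) = -4 (X(L) = 3 - 7 = -4)
y(c, p) = -1
P(E, a) = 2*I*sqrt(5) (P(E, a) = sqrt(-1 + ((-4 - 6) - 9)) = sqrt(-1 + (-10 - 9)) = sqrt(-1 - 19) = sqrt(-20) = 2*I*sqrt(5))
1/(P(-242, -127) + 32*(-1421)) = 1/(2*I*sqrt(5) + 32*(-1421)) = 1/(2*I*sqrt(5) - 45472) = 1/(-45472 + 2*I*sqrt(5))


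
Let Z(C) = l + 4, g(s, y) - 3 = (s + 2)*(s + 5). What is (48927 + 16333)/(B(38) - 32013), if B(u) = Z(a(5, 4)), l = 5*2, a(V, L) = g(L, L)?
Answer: -65260/31999 ≈ -2.0394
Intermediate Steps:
g(s, y) = 3 + (2 + s)*(5 + s) (g(s, y) = 3 + (s + 2)*(s + 5) = 3 + (2 + s)*(5 + s))
a(V, L) = 13 + L**2 + 7*L
l = 10
Z(C) = 14 (Z(C) = 10 + 4 = 14)
B(u) = 14
(48927 + 16333)/(B(38) - 32013) = (48927 + 16333)/(14 - 32013) = 65260/(-31999) = 65260*(-1/31999) = -65260/31999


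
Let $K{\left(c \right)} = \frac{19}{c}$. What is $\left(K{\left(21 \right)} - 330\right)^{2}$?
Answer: $\frac{47761921}{441} \approx 1.083 \cdot 10^{5}$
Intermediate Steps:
$\left(K{\left(21 \right)} - 330\right)^{2} = \left(\frac{19}{21} - 330\right)^{2} = \left(- \frac{6911}{21}\right)^{2} = \frac{47761921}{441}$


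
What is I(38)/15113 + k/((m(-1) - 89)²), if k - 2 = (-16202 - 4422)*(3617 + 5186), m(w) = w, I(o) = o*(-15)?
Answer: -91460538797/4080510 ≈ -22414.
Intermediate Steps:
I(o) = -15*o
k = -181553070 (k = 2 + (-16202 - 4422)*(3617 + 5186) = 2 - 20624*8803 = 2 - 181553072 = -181553070)
I(38)/15113 + k/((m(-1) - 89)²) = -15*38/15113 - 181553070/(-1 - 89)² = -570*1/15113 - 181553070/((-90)²) = -570/15113 - 181553070/8100 = -570/15113 - 181553070*1/8100 = -570/15113 - 6051769/270 = -91460538797/4080510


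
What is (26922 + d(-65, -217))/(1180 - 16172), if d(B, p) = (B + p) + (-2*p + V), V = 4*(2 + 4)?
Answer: -13549/7496 ≈ -1.8075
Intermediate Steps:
V = 24 (V = 4*6 = 24)
d(B, p) = 24 + B - p (d(B, p) = (B + p) + (-2*p + 24) = (B + p) + (24 - 2*p) = 24 + B - p)
(26922 + d(-65, -217))/(1180 - 16172) = (26922 + (24 - 65 - 1*(-217)))/(1180 - 16172) = (26922 + (24 - 65 + 217))/(-14992) = (26922 + 176)*(-1/14992) = 27098*(-1/14992) = -13549/7496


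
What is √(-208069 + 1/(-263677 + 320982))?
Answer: 2*I*√170817523922855/57305 ≈ 456.15*I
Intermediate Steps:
√(-208069 + 1/(-263677 + 320982)) = √(-208069 + 1/57305) = √(-11923394044/57305) = 2*I*√170817523922855/57305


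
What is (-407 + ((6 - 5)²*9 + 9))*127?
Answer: -49403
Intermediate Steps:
(-407 + ((6 - 5)²*9 + 9))*127 = (-407 + (1²*9 + 9))*127 = (-407 + (1*9 + 9))*127 = (-407 + (9 + 9))*127 = (-407 + 18)*127 = -389*127 = -49403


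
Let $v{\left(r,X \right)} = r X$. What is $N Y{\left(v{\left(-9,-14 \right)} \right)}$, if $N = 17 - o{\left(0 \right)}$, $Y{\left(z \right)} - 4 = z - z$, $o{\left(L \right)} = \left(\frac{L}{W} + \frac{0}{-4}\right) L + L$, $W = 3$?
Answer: $68$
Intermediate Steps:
$v{\left(r,X \right)} = X r$
$o{\left(L \right)} = L + \frac{L^{2}}{3}$ ($o{\left(L \right)} = \left(\frac{L}{3} + \frac{0}{-4}\right) L + L = \left(L \frac{1}{3} + 0 \left(- \frac{1}{4}\right)\right) L + L = \left(\frac{L}{3} + 0\right) L + L = \frac{L}{3} L + L = \frac{L^{2}}{3} + L = L + \frac{L^{2}}{3}$)
$Y{\left(z \right)} = 4$ ($Y{\left(z \right)} = 4 + \left(z - z\right) = 4 + 0 = 4$)
$N = 17$ ($N = 17 - \frac{1}{3} \cdot 0 \left(3 + 0\right) = 17 - \frac{1}{3} \cdot 0 \cdot 3 = 17 - 0 = 17 + 0 = 17$)
$N Y{\left(v{\left(-9,-14 \right)} \right)} = 17 \cdot 4 = 68$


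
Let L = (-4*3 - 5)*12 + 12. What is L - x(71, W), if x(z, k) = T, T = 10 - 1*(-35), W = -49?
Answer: -237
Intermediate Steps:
L = -192 (L = (-12 - 5)*12 + 12 = -17*12 + 12 = -204 + 12 = -192)
T = 45 (T = 10 + 35 = 45)
x(z, k) = 45
L - x(71, W) = -192 - 1*45 = -192 - 45 = -237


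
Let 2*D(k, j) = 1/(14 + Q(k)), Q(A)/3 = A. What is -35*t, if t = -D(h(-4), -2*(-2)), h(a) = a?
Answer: 35/4 ≈ 8.7500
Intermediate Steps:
Q(A) = 3*A
D(k, j) = 1/(2*(14 + 3*k))
t = -¼ (t = -1/(2*(14 + 3*(-4))) = -1/(2*(14 - 12)) = -1/(2*2) = -1*¼ = -¼ ≈ -0.25000)
-35*t = -35*(-¼) = 35/4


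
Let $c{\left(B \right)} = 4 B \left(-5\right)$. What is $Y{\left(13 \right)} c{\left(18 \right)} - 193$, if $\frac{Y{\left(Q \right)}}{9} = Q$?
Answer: $-42313$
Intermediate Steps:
$c{\left(B \right)} = - 20 B$
$Y{\left(Q \right)} = 9 Q$
$Y{\left(13 \right)} c{\left(18 \right)} - 193 = 9 \cdot 13 \left(\left(-20\right) 18\right) - 193 = 117 \left(-360\right) - 193 = -42120 - 193 = -42313$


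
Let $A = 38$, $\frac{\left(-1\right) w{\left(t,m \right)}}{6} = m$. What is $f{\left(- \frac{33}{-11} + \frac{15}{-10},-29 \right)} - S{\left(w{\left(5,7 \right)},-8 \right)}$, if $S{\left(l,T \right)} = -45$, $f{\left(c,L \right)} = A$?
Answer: $83$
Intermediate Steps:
$w{\left(t,m \right)} = - 6 m$
$f{\left(c,L \right)} = 38$
$f{\left(- \frac{33}{-11} + \frac{15}{-10},-29 \right)} - S{\left(w{\left(5,7 \right)},-8 \right)} = 38 - -45 = 38 + 45 = 83$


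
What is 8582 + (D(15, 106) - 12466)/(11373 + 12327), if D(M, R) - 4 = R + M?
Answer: 203381059/23700 ≈ 8581.5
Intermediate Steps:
D(M, R) = 4 + M + R (D(M, R) = 4 + (R + M) = 4 + (M + R) = 4 + M + R)
8582 + (D(15, 106) - 12466)/(11373 + 12327) = 8582 + ((4 + 15 + 106) - 12466)/(11373 + 12327) = 8582 + (125 - 12466)/23700 = 8582 - 12341*1/23700 = 8582 - 12341/23700 = 203381059/23700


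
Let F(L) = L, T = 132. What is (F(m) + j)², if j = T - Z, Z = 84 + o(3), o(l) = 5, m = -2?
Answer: 1681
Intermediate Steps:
Z = 89 (Z = 84 + 5 = 89)
j = 43 (j = 132 - 1*89 = 132 - 89 = 43)
(F(m) + j)² = (-2 + 43)² = 41² = 1681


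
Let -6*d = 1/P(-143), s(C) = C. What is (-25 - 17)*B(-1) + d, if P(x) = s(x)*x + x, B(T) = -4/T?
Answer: -20468449/121836 ≈ -168.00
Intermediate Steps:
P(x) = x + x² (P(x) = x*x + x = x² + x = x + x²)
d = -1/121836 (d = -(-1/(143*(1 - 143)))/6 = -1/(6*((-143*(-142)))) = -⅙/20306 = -⅙*1/20306 = -1/121836 ≈ -8.2078e-6)
(-25 - 17)*B(-1) + d = (-25 - 17)*(-4/(-1)) - 1/121836 = -(-168)*(-1) - 1/121836 = -42*4 - 1/121836 = -168 - 1/121836 = -20468449/121836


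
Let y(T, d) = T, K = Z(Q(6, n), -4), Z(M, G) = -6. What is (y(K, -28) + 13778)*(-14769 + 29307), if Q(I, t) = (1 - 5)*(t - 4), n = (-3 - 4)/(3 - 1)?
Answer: 200217336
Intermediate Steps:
n = -7/2 ≈ -3.5000
Q(I, t) = 16 - 4*t (Q(I, t) = -4*(-4 + t) = 16 - 4*t)
K = -6
(y(K, -28) + 13778)*(-14769 + 29307) = (-6 + 13778)*(-14769 + 29307) = 13772*14538 = 200217336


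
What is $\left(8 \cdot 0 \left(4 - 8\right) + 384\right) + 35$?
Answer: $419$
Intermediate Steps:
$\left(8 \cdot 0 \left(4 - 8\right) + 384\right) + 35 = \left(0 \left(4 - 8\right) + 384\right) + 35 = \left(0 \left(-4\right) + 384\right) + 35 = \left(0 + 384\right) + 35 = 384 + 35 = 419$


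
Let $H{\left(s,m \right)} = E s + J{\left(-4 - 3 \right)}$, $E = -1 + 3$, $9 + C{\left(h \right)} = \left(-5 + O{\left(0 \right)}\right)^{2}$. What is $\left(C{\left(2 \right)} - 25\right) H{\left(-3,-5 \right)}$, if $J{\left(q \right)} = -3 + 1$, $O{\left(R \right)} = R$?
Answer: $72$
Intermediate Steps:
$C{\left(h \right)} = 16$ ($C{\left(h \right)} = -9 + \left(-5 + 0\right)^{2} = -9 + \left(-5\right)^{2} = -9 + 25 = 16$)
$E = 2$
$J{\left(q \right)} = -2$
$H{\left(s,m \right)} = -2 + 2 s$ ($H{\left(s,m \right)} = 2 s - 2 = -2 + 2 s$)
$\left(C{\left(2 \right)} - 25\right) H{\left(-3,-5 \right)} = \left(16 - 25\right) \left(-2 + 2 \left(-3\right)\right) = - 9 \left(-2 - 6\right) = \left(-9\right) \left(-8\right) = 72$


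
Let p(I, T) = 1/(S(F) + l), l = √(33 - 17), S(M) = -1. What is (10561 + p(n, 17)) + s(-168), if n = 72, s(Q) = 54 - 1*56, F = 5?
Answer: 31678/3 ≈ 10559.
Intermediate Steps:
s(Q) = -2 (s(Q) = 54 - 56 = -2)
l = 4 (l = √16 = 4)
p(I, T) = ⅓ (p(I, T) = 1/(-1 + 4) = 1/3 = ⅓)
(10561 + p(n, 17)) + s(-168) = (10561 + ⅓) - 2 = 31684/3 - 2 = 31678/3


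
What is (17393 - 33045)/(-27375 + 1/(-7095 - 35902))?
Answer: 168247261/294260719 ≈ 0.57176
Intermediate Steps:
(17393 - 33045)/(-27375 + 1/(-7095 - 35902)) = -15652/(-27375 + 1/(-42997)) = -15652/(-27375 - 1/42997) = -15652/(-1177042876/42997) = -15652*(-42997/1177042876) = 168247261/294260719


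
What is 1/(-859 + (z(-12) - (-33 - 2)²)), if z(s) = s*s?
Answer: -1/1940 ≈ -0.00051546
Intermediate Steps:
z(s) = s²
1/(-859 + (z(-12) - (-33 - 2)²)) = 1/(-859 + ((-12)² - (-33 - 2)²)) = 1/(-859 + (144 - 1*(-35)²)) = 1/(-859 + (144 - 1*1225)) = 1/(-859 + (144 - 1225)) = 1/(-859 - 1081) = 1/(-1940) = -1/1940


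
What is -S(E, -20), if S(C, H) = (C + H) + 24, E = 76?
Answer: -80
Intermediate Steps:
S(C, H) = 24 + C + H
-S(E, -20) = -(24 + 76 - 20) = -1*80 = -80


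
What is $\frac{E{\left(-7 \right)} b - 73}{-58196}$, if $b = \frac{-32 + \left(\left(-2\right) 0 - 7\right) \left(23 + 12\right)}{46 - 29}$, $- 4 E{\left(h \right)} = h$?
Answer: $\frac{6903}{3957328} \approx 0.0017444$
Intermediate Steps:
$E{\left(h \right)} = - \frac{h}{4}$
$b = - \frac{277}{17}$ ($b = \frac{-32 + \left(0 - 7\right) 35}{17} = \left(-32 - 245\right) \frac{1}{17} = \left(-277\right) \frac{1}{17} = - \frac{277}{17} \approx -16.294$)
$\frac{E{\left(-7 \right)} b - 73}{-58196} = \frac{\left(- \frac{1}{4}\right) \left(-7\right) \left(- \frac{277}{17}\right) - 73}{-58196} = \left(\frac{7}{4} \left(- \frac{277}{17}\right) - 73\right) \left(- \frac{1}{58196}\right) = \left(- \frac{1939}{68} - 73\right) \left(- \frac{1}{58196}\right) = \left(- \frac{6903}{68}\right) \left(- \frac{1}{58196}\right) = \frac{6903}{3957328}$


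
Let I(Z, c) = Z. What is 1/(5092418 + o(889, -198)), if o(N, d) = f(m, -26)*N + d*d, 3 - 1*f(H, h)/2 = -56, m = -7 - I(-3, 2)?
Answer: 1/5236524 ≈ 1.9097e-7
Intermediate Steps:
m = -4 (m = -7 - 1*(-3) = -7 + 3 = -4)
f(H, h) = 118 (f(H, h) = 6 - 2*(-56) = 6 + 112 = 118)
o(N, d) = d**2 + 118*N (o(N, d) = 118*N + d*d = 118*N + d**2 = d**2 + 118*N)
1/(5092418 + o(889, -198)) = 1/(5092418 + ((-198)**2 + 118*889)) = 1/(5092418 + (39204 + 104902)) = 1/(5092418 + 144106) = 1/5236524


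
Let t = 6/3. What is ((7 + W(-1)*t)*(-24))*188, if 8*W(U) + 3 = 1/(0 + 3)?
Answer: -28576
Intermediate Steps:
t = 2 (t = 6*(⅓) = 2)
W(U) = -⅓ (W(U) = -3/8 + 1/(8*(0 + 3)) = -3/8 + (⅛)/3 = -3/8 + (⅛)*(⅓) = -3/8 + 1/24 = -⅓)
((7 + W(-1)*t)*(-24))*188 = ((7 - ⅓*2)*(-24))*188 = ((7 - ⅔)*(-24))*188 = ((19/3)*(-24))*188 = -152*188 = -28576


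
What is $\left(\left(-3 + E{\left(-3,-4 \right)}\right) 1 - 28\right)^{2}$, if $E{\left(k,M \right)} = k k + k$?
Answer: $625$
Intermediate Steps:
$E{\left(k,M \right)} = k + k^{2}$ ($E{\left(k,M \right)} = k^{2} + k = k + k^{2}$)
$\left(\left(-3 + E{\left(-3,-4 \right)}\right) 1 - 28\right)^{2} = \left(\left(-3 - 3 \left(1 - 3\right)\right) 1 - 28\right)^{2} = \left(\left(-3 - -6\right) 1 - 28\right)^{2} = \left(\left(-3 + 6\right) 1 - 28\right)^{2} = \left(3 \cdot 1 - 28\right)^{2} = \left(3 - 28\right)^{2} = \left(-25\right)^{2} = 625$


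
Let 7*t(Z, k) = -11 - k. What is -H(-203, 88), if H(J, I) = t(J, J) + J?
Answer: 1229/7 ≈ 175.57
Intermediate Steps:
t(Z, k) = -11/7 - k/7 (t(Z, k) = (-11 - k)/7 = -11/7 - k/7)
H(J, I) = -11/7 + 6*J/7 (H(J, I) = (-11/7 - J/7) + J = -11/7 + 6*J/7)
-H(-203, 88) = -(-11/7 + (6/7)*(-203)) = -(-11/7 - 174) = -1*(-1229/7) = 1229/7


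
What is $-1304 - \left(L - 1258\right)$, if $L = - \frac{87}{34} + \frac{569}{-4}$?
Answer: $\frac{6719}{68} \approx 98.809$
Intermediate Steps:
$L = - \frac{9847}{68}$ ($L = \left(-87\right) \frac{1}{34} + 569 \left(- \frac{1}{4}\right) = - \frac{87}{34} - \frac{569}{4} = - \frac{9847}{68} \approx -144.81$)
$-1304 - \left(L - 1258\right) = -1304 - \left(- \frac{9847}{68} - 1258\right) = -1304 - - \frac{95391}{68} = -1304 + \frac{95391}{68} = \frac{6719}{68}$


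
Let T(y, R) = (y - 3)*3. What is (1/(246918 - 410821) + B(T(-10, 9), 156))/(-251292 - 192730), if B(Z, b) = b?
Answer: -25568867/72776537866 ≈ -0.00035133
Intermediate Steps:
T(y, R) = -9 + 3*y (T(y, R) = (-3 + y)*3 = -9 + 3*y)
(1/(246918 - 410821) + B(T(-10, 9), 156))/(-251292 - 192730) = (1/(246918 - 410821) + 156)/(-251292 - 192730) = (1/(-163903) + 156)/(-444022) = (-1/163903 + 156)*(-1/444022) = (25568867/163903)*(-1/444022) = -25568867/72776537866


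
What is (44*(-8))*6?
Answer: -2112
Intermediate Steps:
(44*(-8))*6 = -352*6 = -2112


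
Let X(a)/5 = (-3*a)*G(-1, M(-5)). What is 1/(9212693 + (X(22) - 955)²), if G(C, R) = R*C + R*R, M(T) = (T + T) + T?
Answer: 1/6434036718 ≈ 1.5542e-10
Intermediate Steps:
M(T) = 3*T (M(T) = 2*T + T = 3*T)
G(C, R) = R² + C*R (G(C, R) = C*R + R² = R² + C*R)
X(a) = -3600*a (X(a) = 5*((-3*a)*((3*(-5))*(-1 + 3*(-5)))) = 5*((-3*a)*(-15*(-1 - 15))) = 5*((-3*a)*(-15*(-16))) = 5*(-3*a*240) = 5*(-720*a) = -3600*a)
1/(9212693 + (X(22) - 955)²) = 1/(9212693 + (-3600*22 - 955)²) = 1/(9212693 + (-79200 - 955)²) = 1/(9212693 + (-80155)²) = 1/(9212693 + 6424824025) = 1/6434036718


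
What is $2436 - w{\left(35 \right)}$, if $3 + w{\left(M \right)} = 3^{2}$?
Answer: $2430$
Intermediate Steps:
$w{\left(M \right)} = 6$ ($w{\left(M \right)} = -3 + 3^{2} = -3 + 9 = 6$)
$2436 - w{\left(35 \right)} = 2436 - 6 = 2430$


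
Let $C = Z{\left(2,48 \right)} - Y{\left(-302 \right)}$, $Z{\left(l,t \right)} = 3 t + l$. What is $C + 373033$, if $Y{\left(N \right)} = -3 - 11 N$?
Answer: $369860$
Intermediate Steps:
$Z{\left(l,t \right)} = l + 3 t$
$C = -3173$ ($C = \left(2 + 3 \cdot 48\right) - \left(-3 - -3322\right) = \left(2 + 144\right) - \left(-3 + 3322\right) = 146 - 3319 = -3173$)
$C + 373033 = -3173 + 373033 = 369860$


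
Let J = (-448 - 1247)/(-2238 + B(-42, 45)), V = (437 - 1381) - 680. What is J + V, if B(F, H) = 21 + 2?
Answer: -719093/443 ≈ -1623.2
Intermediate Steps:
B(F, H) = 23
V = -1624 (V = -944 - 680 = -1624)
J = 339/443 (J = (-448 - 1247)/(-2238 + 23) = -1695/(-2215) = -1695*(-1/2215) = 339/443 ≈ 0.76524)
J + V = 339/443 - 1624 = -719093/443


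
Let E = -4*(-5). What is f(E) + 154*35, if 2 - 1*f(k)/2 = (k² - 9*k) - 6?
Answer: 4966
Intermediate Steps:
E = 20
f(k) = 16 - 2*k² + 18*k (f(k) = 4 - 2*((k² - 9*k) - 6) = 4 - 2*(-6 + k² - 9*k) = 4 + (12 - 2*k² + 18*k) = 16 - 2*k² + 18*k)
f(E) + 154*35 = (16 - 2*20² + 18*20) + 154*35 = (16 - 2*400 + 360) + 5390 = (16 - 800 + 360) + 5390 = -424 + 5390 = 4966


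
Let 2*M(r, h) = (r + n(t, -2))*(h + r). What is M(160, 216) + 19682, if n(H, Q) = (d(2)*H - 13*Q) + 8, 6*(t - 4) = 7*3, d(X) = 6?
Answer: 64614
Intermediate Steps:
t = 15/2 (t = 4 + (7*3)/6 = 4 + (1/6)*21 = 4 + 7/2 = 15/2 ≈ 7.5000)
n(H, Q) = 8 - 13*Q + 6*H (n(H, Q) = (6*H - 13*Q) + 8 = (-13*Q + 6*H) + 8 = 8 - 13*Q + 6*H)
M(r, h) = (79 + r)*(h + r)/2 (M(r, h) = ((r + (8 - 13*(-2) + 6*(15/2)))*(h + r))/2 = ((r + (8 + 26 + 45))*(h + r))/2 = ((r + 79)*(h + r))/2 = ((79 + r)*(h + r))/2 = (79 + r)*(h + r)/2)
M(160, 216) + 19682 = ((1/2)*160**2 + (79/2)*216 + (79/2)*160 + (1/2)*216*160) + 19682 = ((1/2)*25600 + 8532 + 6320 + 17280) + 19682 = (12800 + 8532 + 6320 + 17280) + 19682 = 44932 + 19682 = 64614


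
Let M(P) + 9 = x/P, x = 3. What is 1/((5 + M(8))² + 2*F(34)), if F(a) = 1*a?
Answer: 64/5193 ≈ 0.012324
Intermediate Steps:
M(P) = -9 + 3/P
F(a) = a
1/((5 + M(8))² + 2*F(34)) = 1/((5 + (-9 + 3/8))² + 2*34) = 1/((5 + (-9 + 3*(⅛)))² + 68) = 1/((5 + (-9 + 3/8))² + 68) = 1/((5 - 69/8)² + 68) = 1/((-29/8)² + 68) = 1/(841/64 + 68) = 1/(5193/64) = 64/5193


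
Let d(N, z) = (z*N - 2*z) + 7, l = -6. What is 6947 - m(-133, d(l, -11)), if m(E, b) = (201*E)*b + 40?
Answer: 2546542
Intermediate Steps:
d(N, z) = 7 - 2*z + N*z (d(N, z) = (N*z - 2*z) + 7 = (-2*z + N*z) + 7 = 7 - 2*z + N*z)
m(E, b) = 40 + 201*E*b (m(E, b) = 201*E*b + 40 = 40 + 201*E*b)
6947 - m(-133, d(l, -11)) = 6947 - (40 + 201*(-133)*(7 - 2*(-11) - 6*(-11))) = 6947 - (40 + 201*(-133)*(7 + 22 + 66)) = 6947 - (40 + 201*(-133)*95) = 6947 - (40 - 2539635) = 6947 - 1*(-2539595) = 6947 + 2539595 = 2546542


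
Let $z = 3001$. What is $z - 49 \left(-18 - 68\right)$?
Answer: $7215$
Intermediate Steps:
$z - 49 \left(-18 - 68\right) = 3001 - 49 \left(-18 - 68\right) = 3001 - -4214 = 3001 + 4214 = 7215$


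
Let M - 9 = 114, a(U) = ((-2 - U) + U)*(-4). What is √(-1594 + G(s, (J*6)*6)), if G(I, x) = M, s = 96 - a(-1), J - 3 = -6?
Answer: I*√1471 ≈ 38.354*I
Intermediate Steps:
J = -3 (J = 3 - 6 = -3)
a(U) = 8 (a(U) = -2*(-4) = 8)
s = 88 (s = 96 - 1*8 = 96 - 8 = 88)
M = 123 (M = 9 + 114 = 123)
G(I, x) = 123
√(-1594 + G(s, (J*6)*6)) = √(-1594 + 123) = √(-1471) = I*√1471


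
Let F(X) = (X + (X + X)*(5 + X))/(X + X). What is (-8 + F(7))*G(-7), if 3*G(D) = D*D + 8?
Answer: 171/2 ≈ 85.500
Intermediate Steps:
F(X) = (X + 2*X*(5 + X))/(2*X) (F(X) = (X + (2*X)*(5 + X))/((2*X)) = (X + 2*X*(5 + X))*(1/(2*X)) = (X + 2*X*(5 + X))/(2*X))
G(D) = 8/3 + D**2/3 (G(D) = (D*D + 8)/3 = (D**2 + 8)/3 = (8 + D**2)/3 = 8/3 + D**2/3)
(-8 + F(7))*G(-7) = (-8 + (11/2 + 7))*(8/3 + (1/3)*(-7)**2) = (-8 + 25/2)*(8/3 + (1/3)*49) = 9*(8/3 + 49/3)/2 = (9/2)*19 = 171/2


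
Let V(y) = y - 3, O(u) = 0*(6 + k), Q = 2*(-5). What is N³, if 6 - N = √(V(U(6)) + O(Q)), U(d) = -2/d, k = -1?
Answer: (18 - I*√30)³/27 ≈ 156.0 - 191.09*I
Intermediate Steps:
Q = -10
O(u) = 0 (O(u) = 0*(6 - 1) = 0*5 = 0)
V(y) = -3 + y
N = 6 - I*√30/3 (N = 6 - √((-3 - 2/6) + 0) = 6 - √((-3 - 2*⅙) + 0) = 6 - √((-3 - ⅓) + 0) = 6 - √(-10/3 + 0) = 6 - √(-10/3) = 6 - I*√30/3 ≈ 6.0 - 1.8257*I)
N³ = (6 - I*√30/3)³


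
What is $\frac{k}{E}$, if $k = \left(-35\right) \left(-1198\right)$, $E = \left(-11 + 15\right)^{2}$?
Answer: $\frac{20965}{8} \approx 2620.6$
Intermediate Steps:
$E = 16$ ($E = 4^{2} = 16$)
$k = 41930$
$\frac{k}{E} = \frac{41930}{16} = 41930 \cdot \frac{1}{16} = \frac{20965}{8}$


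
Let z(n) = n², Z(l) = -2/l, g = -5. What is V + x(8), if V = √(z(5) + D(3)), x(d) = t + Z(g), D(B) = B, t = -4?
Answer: -18/5 + 2*√7 ≈ 1.6915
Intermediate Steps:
x(d) = -18/5 (x(d) = -4 - 2/(-5) = -4 - 2*(-⅕) = -4 + ⅖ = -18/5)
V = 2*√7 (V = √(5² + 3) = √(25 + 3) = √28 = 2*√7 ≈ 5.2915)
V + x(8) = 2*√7 - 18/5 = -18/5 + 2*√7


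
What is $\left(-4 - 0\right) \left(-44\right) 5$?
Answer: $880$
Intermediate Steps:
$\left(-4 - 0\right) \left(-44\right) 5 = \left(-4 + 0\right) \left(-44\right) 5 = \left(-4\right) \left(-44\right) 5 = 176 \cdot 5 = 880$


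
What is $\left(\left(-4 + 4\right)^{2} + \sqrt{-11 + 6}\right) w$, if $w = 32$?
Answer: $32 i \sqrt{5} \approx 71.554 i$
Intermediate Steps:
$\left(\left(-4 + 4\right)^{2} + \sqrt{-11 + 6}\right) w = \left(\left(-4 + 4\right)^{2} + \sqrt{-11 + 6}\right) 32 = \left(0^{2} + \sqrt{-5}\right) 32 = \left(0 + i \sqrt{5}\right) 32 = i \sqrt{5} \cdot 32 = 32 i \sqrt{5}$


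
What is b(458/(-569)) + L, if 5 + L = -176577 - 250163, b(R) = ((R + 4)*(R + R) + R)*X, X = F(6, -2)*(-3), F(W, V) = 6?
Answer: -138128721925/323761 ≈ -4.2664e+5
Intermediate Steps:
X = -18 (X = 6*(-3) = -18)
b(R) = -18*R - 36*R*(4 + R) (b(R) = ((R + 4)*(R + R) + R)*(-18) = ((4 + R)*(2*R) + R)*(-18) = (2*R*(4 + R) + R)*(-18) = (R + 2*R*(4 + R))*(-18) = -18*R - 36*R*(4 + R))
L = -426745 (L = -5 + (-176577 - 250163) = -5 - 426740 = -426745)
b(458/(-569)) + L = -18*458/(-569)*(9 + 2*(458/(-569))) - 426745 = -18*458*(-1/569)*(9 + 2*(458*(-1/569))) - 426745 = -18*(-458/569)*(9 + 2*(-458/569)) - 426745 = -18*(-458/569)*(9 - 916/569) - 426745 = -18*(-458/569)*4205/569 - 426745 = 34666020/323761 - 426745 = -138128721925/323761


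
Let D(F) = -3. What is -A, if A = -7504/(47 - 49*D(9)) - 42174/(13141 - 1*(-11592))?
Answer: 96889094/2399101 ≈ 40.386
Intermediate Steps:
A = -96889094/2399101 (A = -7504/(47 - 49*(-3)) - 42174/(13141 - 1*(-11592)) = -7504/(47 + 147) - 42174/(13141 + 11592) = -7504/194 - 42174/24733 = -7504*1/194 - 42174*1/24733 = -3752/97 - 42174/24733 = -96889094/2399101 ≈ -40.386)
-A = -1*(-96889094/2399101) = 96889094/2399101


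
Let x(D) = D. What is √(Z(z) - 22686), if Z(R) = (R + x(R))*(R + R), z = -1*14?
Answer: I*√21902 ≈ 147.99*I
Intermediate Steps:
z = -14
Z(R) = 4*R² (Z(R) = (R + R)*(R + R) = (2*R)*(2*R) = 4*R²)
√(Z(z) - 22686) = √(4*(-14)² - 22686) = √(4*196 - 22686) = √(784 - 22686) = √(-21902) = I*√21902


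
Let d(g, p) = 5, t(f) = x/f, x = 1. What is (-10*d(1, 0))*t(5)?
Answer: -10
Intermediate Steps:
t(f) = 1/f
(-10*d(1, 0))*t(5) = -10*5/5 = -50*⅕ = -10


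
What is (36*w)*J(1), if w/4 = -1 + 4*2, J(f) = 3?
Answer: 3024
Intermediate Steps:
w = 28 (w = 4*(-1 + 4*2) = 4*(-1 + 8) = 4*7 = 28)
(36*w)*J(1) = (36*28)*3 = 1008*3 = 3024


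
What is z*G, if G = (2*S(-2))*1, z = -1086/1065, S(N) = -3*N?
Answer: -4344/355 ≈ -12.237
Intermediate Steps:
z = -362/355 (z = -1086*1/1065 = -362/355 ≈ -1.0197)
G = 12 (G = (2*(-3*(-2)))*1 = (2*6)*1 = 12*1 = 12)
z*G = -362/355*12 = -4344/355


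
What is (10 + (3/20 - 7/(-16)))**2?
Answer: 717409/6400 ≈ 112.10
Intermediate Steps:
(10 + (3/20 - 7/(-16)))**2 = (10 + (3*(1/20) - 7*(-1/16)))**2 = (10 + (3/20 + 7/16))**2 = (10 + 47/80)**2 = (847/80)**2 = 717409/6400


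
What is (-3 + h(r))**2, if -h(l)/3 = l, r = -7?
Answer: 324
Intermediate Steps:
h(l) = -3*l
(-3 + h(r))**2 = (-3 - 3*(-7))**2 = (-3 + 21)**2 = 18**2 = 324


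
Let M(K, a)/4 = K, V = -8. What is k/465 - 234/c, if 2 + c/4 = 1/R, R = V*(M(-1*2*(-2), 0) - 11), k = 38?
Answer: 40414/1395 ≈ 28.971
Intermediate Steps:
M(K, a) = 4*K
R = -40 (R = -8*(4*(-1*2*(-2)) - 11) = -8*(4*(-2*(-2)) - 11) = -8*(4*4 - 11) = -8*(16 - 11) = -8*5 = -40)
c = -81/10 (c = -8 + 4/(-40) = -8 + 4*(-1/40) = -8 - 1/10 = -81/10 ≈ -8.1000)
k/465 - 234/c = 38/465 - 234/(-81/10) = 38*(1/465) - 234*(-10/81) = 38/465 + 260/9 = 40414/1395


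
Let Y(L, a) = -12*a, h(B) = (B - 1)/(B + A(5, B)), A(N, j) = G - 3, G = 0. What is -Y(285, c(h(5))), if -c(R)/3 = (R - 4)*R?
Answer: 144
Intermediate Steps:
A(N, j) = -3 (A(N, j) = 0 - 3 = -3)
h(B) = (-1 + B)/(-3 + B) (h(B) = (B - 1)/(B - 3) = (-1 + B)/(-3 + B))
c(R) = -3*R*(-4 + R) (c(R) = -3*(R - 4)*R = -3*(-4 + R)*R = -3*R*(-4 + R))
-Y(285, c(h(5))) = -(-12)*3*((-1 + 5)/(-3 + 5))*(4 - (-1 + 5)/(-3 + 5)) = -(-12)*3*(4/2)*(4 - 4/2) = -(-12)*3*((½)*4)*(4 - 4/2) = -(-12)*3*2*(4 - 1*2) = -(-12)*3*2*(4 - 2) = -(-12)*3*2*2 = -(-12)*12 = -1*(-144) = 144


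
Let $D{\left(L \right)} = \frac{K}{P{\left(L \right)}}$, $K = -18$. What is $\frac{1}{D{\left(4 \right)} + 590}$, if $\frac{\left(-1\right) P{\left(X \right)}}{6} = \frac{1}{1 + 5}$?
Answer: $\frac{1}{608} \approx 0.0016447$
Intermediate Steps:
$P{\left(X \right)} = -1$ ($P{\left(X \right)} = - \frac{6}{1 + 5} = - \frac{6}{6} = \left(-6\right) \frac{1}{6} = -1$)
$D{\left(L \right)} = 18$ ($D{\left(L \right)} = - \frac{18}{-1} = \left(-18\right) \left(-1\right) = 18$)
$\frac{1}{D{\left(4 \right)} + 590} = \frac{1}{18 + 590} = \frac{1}{608}$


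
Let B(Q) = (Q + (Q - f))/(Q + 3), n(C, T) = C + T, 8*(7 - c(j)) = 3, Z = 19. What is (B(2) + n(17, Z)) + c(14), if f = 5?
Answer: 1697/40 ≈ 42.425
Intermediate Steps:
c(j) = 53/8 (c(j) = 7 - 1/8*3 = 7 - 3/8 = 53/8)
B(Q) = (-5 + 2*Q)/(3 + Q) (B(Q) = (Q + (Q - 1*5))/(Q + 3) = (Q + (Q - 5))/(3 + Q) = (Q + (-5 + Q))/(3 + Q) = (-5 + 2*Q)/(3 + Q))
(B(2) + n(17, Z)) + c(14) = ((-5 + 2*2)/(3 + 2) + (17 + 19)) + 53/8 = ((-5 + 4)/5 + 36) + 53/8 = ((1/5)*(-1) + 36) + 53/8 = (-1/5 + 36) + 53/8 = 179/5 + 53/8 = 1697/40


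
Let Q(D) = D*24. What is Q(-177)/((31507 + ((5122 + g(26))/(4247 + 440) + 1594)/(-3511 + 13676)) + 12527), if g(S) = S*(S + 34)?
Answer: -20238897204/209793497183 ≈ -0.096471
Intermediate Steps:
Q(D) = 24*D
g(S) = S*(34 + S)
Q(-177)/((31507 + ((5122 + g(26))/(4247 + 440) + 1594)/(-3511 + 13676)) + 12527) = (24*(-177))/((31507 + ((5122 + 26*(34 + 26))/(4247 + 440) + 1594)/(-3511 + 13676)) + 12527) = -4248/((31507 + ((5122 + 26*60)/4687 + 1594)/10165) + 12527) = -4248/((31507 + ((5122 + 1560)*(1/4687) + 1594)*(1/10165)) + 12527) = -4248/((31507 + (6682*(1/4687) + 1594)*(1/10165)) + 12527) = -4248/((31507 + (6682/4687 + 1594)*(1/10165)) + 12527) = -4248/((31507 + (7477760/4687)*(1/10165)) + 12527) = -4248/((31507 + 1495552/9528671) + 12527) = -4248/(300221332749/9528671 + 12527) = -4248/419586994366/9528671 = -4248*9528671/419586994366 = -20238897204/209793497183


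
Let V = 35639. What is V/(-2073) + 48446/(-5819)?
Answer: -307811899/12062787 ≈ -25.517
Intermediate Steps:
V/(-2073) + 48446/(-5819) = 35639/(-2073) + 48446/(-5819) = 35639*(-1/2073) + 48446*(-1/5819) = -35639/2073 - 48446/5819 = -307811899/12062787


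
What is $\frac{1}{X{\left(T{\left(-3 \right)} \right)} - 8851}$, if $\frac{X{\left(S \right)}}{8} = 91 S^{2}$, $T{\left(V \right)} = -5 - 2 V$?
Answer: $- \frac{1}{8123} \approx -0.00012311$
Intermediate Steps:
$X{\left(S \right)} = 728 S^{2}$ ($X{\left(S \right)} = 8 \cdot 91 S^{2} = 728 S^{2}$)
$\frac{1}{X{\left(T{\left(-3 \right)} \right)} - 8851} = \frac{1}{728 \left(-5 - -6\right)^{2} - 8851} = \frac{1}{728 \left(-5 + 6\right)^{2} - 8851} = \frac{1}{728 \cdot 1^{2} - 8851} = \frac{1}{728 \cdot 1 - 8851} = \frac{1}{728 - 8851} = \frac{1}{-8123} = - \frac{1}{8123}$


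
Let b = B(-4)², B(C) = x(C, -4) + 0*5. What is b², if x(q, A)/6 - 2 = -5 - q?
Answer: 1296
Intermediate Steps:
x(q, A) = -18 - 6*q (x(q, A) = 12 + 6*(-5 - q) = 12 + (-30 - 6*q) = -18 - 6*q)
B(C) = -18 - 6*C (B(C) = (-18 - 6*C) + 0*5 = (-18 - 6*C) + 0 = -18 - 6*C)
b = 36 (b = (-18 - 6*(-4))² = (-18 + 24)² = 6² = 36)
b² = 36² = 1296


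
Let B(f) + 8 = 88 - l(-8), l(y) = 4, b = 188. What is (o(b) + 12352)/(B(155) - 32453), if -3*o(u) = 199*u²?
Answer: 6996400/97131 ≈ 72.031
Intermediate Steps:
o(u) = -199*u²/3
B(f) = 76 (B(f) = -8 + (88 - 1*4) = -8 + (88 - 4) = -8 + 84 = 76)
(o(b) + 12352)/(B(155) - 32453) = (-199/3*188² + 12352)/(76 - 32453) = (-199/3*35344 + 12352)/(-32377) = (-7033456/3 + 12352)*(-1/32377) = -6996400/3*(-1/32377) = 6996400/97131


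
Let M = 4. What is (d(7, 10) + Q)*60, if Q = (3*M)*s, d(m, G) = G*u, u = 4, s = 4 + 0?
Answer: 5280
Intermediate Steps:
s = 4
d(m, G) = 4*G (d(m, G) = G*4 = 4*G)
Q = 48 (Q = (3*4)*4 = 12*4 = 48)
(d(7, 10) + Q)*60 = (4*10 + 48)*60 = (40 + 48)*60 = 88*60 = 5280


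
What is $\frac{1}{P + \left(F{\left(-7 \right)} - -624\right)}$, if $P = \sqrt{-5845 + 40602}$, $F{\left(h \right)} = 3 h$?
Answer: $\frac{603}{328852} - \frac{\sqrt{34757}}{328852} \approx 0.0012667$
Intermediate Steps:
$P = \sqrt{34757} \approx 186.43$
$\frac{1}{P + \left(F{\left(-7 \right)} - -624\right)} = \frac{1}{\sqrt{34757} + \left(3 \left(-7\right) - -624\right)} = \frac{1}{\sqrt{34757} + \left(-21 + 624\right)} = \frac{1}{\sqrt{34757} + 603} = \frac{1}{603 + \sqrt{34757}}$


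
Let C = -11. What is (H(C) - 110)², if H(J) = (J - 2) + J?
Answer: 17956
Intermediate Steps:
H(J) = -2 + 2*J (H(J) = (-2 + J) + J = -2 + 2*J)
(H(C) - 110)² = ((-2 + 2*(-11)) - 110)² = ((-2 - 22) - 110)² = (-24 - 110)² = (-134)² = 17956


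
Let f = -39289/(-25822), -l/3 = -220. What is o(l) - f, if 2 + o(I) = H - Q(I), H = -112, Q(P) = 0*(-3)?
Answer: -2982997/25822 ≈ -115.52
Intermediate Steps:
l = 660 (l = -3*(-220) = 660)
f = 39289/25822 (f = -39289*(-1/25822) = 39289/25822 ≈ 1.5215)
Q(P) = 0
o(I) = -114 (o(I) = -2 + (-112 - 1*0) = -2 + (-112 + 0) = -2 - 112 = -114)
o(l) - f = -114 - 1*39289/25822 = -114 - 39289/25822 = -2982997/25822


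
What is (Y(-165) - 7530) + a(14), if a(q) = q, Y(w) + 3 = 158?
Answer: -7361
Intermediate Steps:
Y(w) = 155 (Y(w) = -3 + 158 = 155)
(Y(-165) - 7530) + a(14) = (155 - 7530) + 14 = -7375 + 14 = -7361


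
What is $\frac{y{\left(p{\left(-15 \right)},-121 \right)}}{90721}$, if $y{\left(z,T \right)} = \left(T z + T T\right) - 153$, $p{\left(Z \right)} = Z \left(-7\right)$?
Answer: $\frac{1783}{90721} \approx 0.019654$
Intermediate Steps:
$p{\left(Z \right)} = - 7 Z$
$y{\left(z,T \right)} = -153 + T^{2} + T z$ ($y{\left(z,T \right)} = \left(T z + T^{2}\right) - 153 = \left(T^{2} + T z\right) - 153 = -153 + T^{2} + T z$)
$\frac{y{\left(p{\left(-15 \right)},-121 \right)}}{90721} = \frac{-153 + \left(-121\right)^{2} - 121 \left(\left(-7\right) \left(-15\right)\right)}{90721} = \left(-153 + 14641 - 12705\right) \frac{1}{90721} = 1783 \cdot \frac{1}{90721} = \frac{1783}{90721}$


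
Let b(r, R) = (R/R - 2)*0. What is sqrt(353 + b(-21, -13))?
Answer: sqrt(353) ≈ 18.788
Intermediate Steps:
b(r, R) = 0 (b(r, R) = (1 - 2)*0 = -1*0 = 0)
sqrt(353 + b(-21, -13)) = sqrt(353 + 0) = sqrt(353)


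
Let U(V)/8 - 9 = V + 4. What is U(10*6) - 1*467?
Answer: 117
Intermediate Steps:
U(V) = 104 + 8*V (U(V) = 72 + 8*(V + 4) = 72 + 8*(4 + V) = 72 + (32 + 8*V) = 104 + 8*V)
U(10*6) - 1*467 = (104 + 8*(10*6)) - 1*467 = (104 + 8*60) - 467 = (104 + 480) - 467 = 584 - 467 = 117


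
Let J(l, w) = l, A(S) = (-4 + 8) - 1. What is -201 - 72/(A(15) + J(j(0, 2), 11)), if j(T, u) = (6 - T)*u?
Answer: -1029/5 ≈ -205.80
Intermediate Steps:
A(S) = 3 (A(S) = 4 - 1 = 3)
j(T, u) = u*(6 - T)
-201 - 72/(A(15) + J(j(0, 2), 11)) = -201 - 72/(3 + 2*(6 - 1*0)) = -201 - 72/(3 + 2*(6 + 0)) = -201 - 72/(3 + 2*6) = -201 - 72/(3 + 12) = -201 - 72/15 = -201 - 72*1/15 = -201 - 24/5 = -1029/5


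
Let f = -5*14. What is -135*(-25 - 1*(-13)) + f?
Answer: 1550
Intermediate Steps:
f = -70
-135*(-25 - 1*(-13)) + f = -135*(-25 - 1*(-13)) - 70 = -135*(-25 + 13) - 70 = -135*(-12) - 70 = 1620 - 70 = 1550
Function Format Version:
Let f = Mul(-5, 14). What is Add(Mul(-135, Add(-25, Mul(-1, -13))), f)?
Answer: 1550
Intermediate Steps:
f = -70
Add(Mul(-135, Add(-25, Mul(-1, -13))), f) = Add(Mul(-135, Add(-25, Mul(-1, -13))), -70) = Add(Mul(-135, Add(-25, 13)), -70) = Add(Mul(-135, -12), -70) = Add(1620, -70) = 1550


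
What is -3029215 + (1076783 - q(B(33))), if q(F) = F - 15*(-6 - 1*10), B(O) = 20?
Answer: -1952692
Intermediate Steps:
q(F) = 240 + F (q(F) = F - 15*(-6 - 10) = F - 15*(-16) = F + 240 = 240 + F)
-3029215 + (1076783 - q(B(33))) = -3029215 + (1076783 - (240 + 20)) = -3029215 + (1076783 - 1*260) = -3029215 + (1076783 - 260) = -3029215 + 1076523 = -1952692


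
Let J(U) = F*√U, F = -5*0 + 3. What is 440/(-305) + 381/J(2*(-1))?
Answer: -88/61 - 127*I*√2/2 ≈ -1.4426 - 89.803*I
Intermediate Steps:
F = 3 (F = 0 + 3 = 3)
J(U) = 3*√U
440/(-305) + 381/J(2*(-1)) = 440/(-305) + 381/((3*√(2*(-1)))) = 440*(-1/305) + 381/((3*√(-2))) = -88/61 + 381/((3*(I*√2))) = -88/61 + 381/((3*I*√2)) = -88/61 + 381*(-I*√2/6) = -88/61 - 127*I*√2/2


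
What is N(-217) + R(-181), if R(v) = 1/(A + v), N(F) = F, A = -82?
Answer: -57072/263 ≈ -217.00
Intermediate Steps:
R(v) = 1/(-82 + v)
N(-217) + R(-181) = -217 + 1/(-82 - 181) = -217 + 1/(-263) = -217 - 1/263 = -57072/263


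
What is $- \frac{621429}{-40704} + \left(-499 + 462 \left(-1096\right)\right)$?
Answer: $- \frac{6876747225}{13568} \approx -5.0684 \cdot 10^{5}$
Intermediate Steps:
$- \frac{621429}{-40704} + \left(-499 + 462 \left(-1096\right)\right) = \left(-621429\right) \left(- \frac{1}{40704}\right) - 506851 = \frac{207143}{13568} - 506851 = - \frac{6876747225}{13568}$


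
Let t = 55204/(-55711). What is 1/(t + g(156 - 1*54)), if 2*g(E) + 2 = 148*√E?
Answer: 6179185565/1733574209548367 + 229674948554*√102/1733574209548367 ≈ 0.0013416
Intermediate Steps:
g(E) = -1 + 74*√E (g(E) = -1 + (148*√E)/2 = -1 + 74*√E)
t = -55204/55711 (t = 55204*(-1/55711) = -55204/55711 ≈ -0.99090)
1/(t + g(156 - 1*54)) = 1/(-55204/55711 + (-1 + 74*√(156 - 1*54))) = 1/(-55204/55711 + (-1 + 74*√(156 - 54))) = 1/(-55204/55711 + (-1 + 74*√102)) = 1/(-110915/55711 + 74*√102)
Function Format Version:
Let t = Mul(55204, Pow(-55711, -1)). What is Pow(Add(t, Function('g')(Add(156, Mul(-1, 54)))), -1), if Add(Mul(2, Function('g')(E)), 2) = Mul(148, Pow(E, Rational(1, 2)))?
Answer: Add(Rational(6179185565, 1733574209548367), Mul(Rational(229674948554, 1733574209548367), Pow(102, Rational(1, 2)))) ≈ 0.0013416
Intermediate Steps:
Function('g')(E) = Add(-1, Mul(74, Pow(E, Rational(1, 2)))) (Function('g')(E) = Add(-1, Mul(Rational(1, 2), Mul(148, Pow(E, Rational(1, 2))))) = Add(-1, Mul(74, Pow(E, Rational(1, 2)))))
t = Rational(-55204, 55711) (t = Mul(55204, Rational(-1, 55711)) = Rational(-55204, 55711) ≈ -0.99090)
Pow(Add(t, Function('g')(Add(156, Mul(-1, 54)))), -1) = Pow(Add(Rational(-55204, 55711), Add(-1, Mul(74, Pow(Add(156, Mul(-1, 54)), Rational(1, 2))))), -1) = Pow(Add(Rational(-55204, 55711), Add(-1, Mul(74, Pow(Add(156, -54), Rational(1, 2))))), -1) = Pow(Add(Rational(-55204, 55711), Add(-1, Mul(74, Pow(102, Rational(1, 2))))), -1) = Pow(Add(Rational(-110915, 55711), Mul(74, Pow(102, Rational(1, 2)))), -1)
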